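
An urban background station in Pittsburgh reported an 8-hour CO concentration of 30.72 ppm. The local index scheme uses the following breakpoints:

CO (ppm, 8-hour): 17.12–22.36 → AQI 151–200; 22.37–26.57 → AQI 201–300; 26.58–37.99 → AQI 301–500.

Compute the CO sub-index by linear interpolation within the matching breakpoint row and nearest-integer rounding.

373

CO: 30.72 ∈ [26.58, 37.99] ↔ index [301, 500].
301 + (30.72−26.58)·(500−301)/(37.99−26.58) = 301 + 4.14·199/11.41 ≈ 373.21, so AQI = 373.
AQI 373 falls in the Hazardous category.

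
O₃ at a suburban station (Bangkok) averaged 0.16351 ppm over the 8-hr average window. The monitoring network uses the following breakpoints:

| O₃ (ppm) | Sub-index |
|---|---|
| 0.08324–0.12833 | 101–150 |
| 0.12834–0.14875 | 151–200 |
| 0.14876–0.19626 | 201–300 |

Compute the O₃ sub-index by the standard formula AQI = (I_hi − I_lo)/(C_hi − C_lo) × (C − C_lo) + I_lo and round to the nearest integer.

232

O₃ 0.16351: bracket 0.14876–0.19626 → index 201–300; slope 99/0.04750, offset 0.01475.
AQI = 201 + 99/0.04750·0.01475 ≈ 231.74 ⇒ 232.
AQI 232 falls in the Very Unhealthy category.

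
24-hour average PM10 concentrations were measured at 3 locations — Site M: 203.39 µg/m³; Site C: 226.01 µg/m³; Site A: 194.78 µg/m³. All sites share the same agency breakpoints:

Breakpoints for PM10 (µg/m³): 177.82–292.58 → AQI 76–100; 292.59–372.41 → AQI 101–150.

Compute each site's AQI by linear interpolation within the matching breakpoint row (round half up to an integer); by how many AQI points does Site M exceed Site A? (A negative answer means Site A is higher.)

1

Site M: 203.39 ∈ [177.82, 292.58] ↔ index [76, 100].
76 + (203.39−177.82)·(100−76)/(292.58−177.82) = 76 + 25.57·24/114.76 ≈ 81.35, so AQI = 81.
Site C: row 177.82–292.58 (AQI 76–100). (100−76)·(226.01−177.82)/(292.58−177.82) + 76 = 24·48.19/114.76 + 76 ≈ 86.08 → 86.
Site A: 194.78 lies in 177.82–292.58, so I_lo=76, I_hi=100, C_lo=177.82, C_hi=292.58.
(100−76)/(292.58−177.82) × (194.78−177.82) + 76 = 24/114.76 × 16.96 + 76 ≈ 79.55 → 80.
AQIs: Site M=81, Site C=86, Site A=80. Site M (81) − Site A (80) = 1.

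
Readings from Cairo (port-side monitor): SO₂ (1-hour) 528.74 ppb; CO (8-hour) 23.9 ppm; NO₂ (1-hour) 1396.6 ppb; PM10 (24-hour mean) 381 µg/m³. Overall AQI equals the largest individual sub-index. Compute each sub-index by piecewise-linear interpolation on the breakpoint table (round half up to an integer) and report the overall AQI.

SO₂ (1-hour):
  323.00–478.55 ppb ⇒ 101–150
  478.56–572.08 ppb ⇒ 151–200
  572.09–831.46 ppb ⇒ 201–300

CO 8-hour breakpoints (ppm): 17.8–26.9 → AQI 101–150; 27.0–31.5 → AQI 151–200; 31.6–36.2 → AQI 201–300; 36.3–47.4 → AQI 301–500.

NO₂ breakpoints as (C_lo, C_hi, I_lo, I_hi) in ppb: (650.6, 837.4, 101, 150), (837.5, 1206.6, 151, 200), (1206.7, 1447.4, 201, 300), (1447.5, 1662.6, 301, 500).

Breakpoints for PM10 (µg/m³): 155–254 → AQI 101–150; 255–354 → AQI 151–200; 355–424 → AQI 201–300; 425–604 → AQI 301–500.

SO₂ 528.74: bracket 478.56–572.08 → index 151–200; slope 49/93.52, offset 50.18.
AQI = 151 + 49/93.52·50.18 ≈ 177.29 ⇒ 177.
CO: row 17.8–26.9 (AQI 101–150). (150−101)·(23.9−17.8)/(26.9−17.8) + 101 = 49·6.1/9.1 + 101 ≈ 133.85 → 134.
NO₂: 1396.6 lies in 1206.7–1447.4, so I_lo=201, I_hi=300, C_lo=1206.7, C_hi=1447.4.
(300−201)/(1447.4−1206.7) × (1396.6−1206.7) + 201 = 99/240.7 × 189.9 + 201 ≈ 279.11 → 279.
PM10: 381 lies in 355–424, so I_lo=201, I_hi=300, C_lo=355, C_hi=424.
(300−201)/(424−355) × (381−355) + 201 = 99/69 × 26 + 201 ≈ 238.30 → 238.
Sub-indices: SO₂→177, CO→134, NO₂→279, PM10→238. Overall AQI = max = 279; dominant pollutant is NO₂.

279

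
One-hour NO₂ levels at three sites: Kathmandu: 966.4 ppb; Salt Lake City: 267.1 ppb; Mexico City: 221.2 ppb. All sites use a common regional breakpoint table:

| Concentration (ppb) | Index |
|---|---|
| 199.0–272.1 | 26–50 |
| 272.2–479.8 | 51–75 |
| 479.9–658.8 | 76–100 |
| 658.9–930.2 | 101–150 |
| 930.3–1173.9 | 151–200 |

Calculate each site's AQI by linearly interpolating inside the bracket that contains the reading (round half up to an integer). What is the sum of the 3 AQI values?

239

Kathmandu 966.4: bracket 930.3–1173.9 → index 151–200; slope 49/243.6, offset 36.1.
AQI = 151 + 49/243.6·36.1 ≈ 158.26 ⇒ 158.
Salt Lake City: 267.1 lies in 199.0–272.1, so I_lo=26, I_hi=50, C_lo=199.0, C_hi=272.1.
(50−26)/(272.1−199.0) × (267.1−199.0) + 26 = 24/73.1 × 68.1 + 26 ≈ 48.36 → 48.
Mexico City 221.2: bracket 199.0–272.1 → index 26–50; slope 24/73.1, offset 22.2.
AQI = 26 + 24/73.1·22.2 ≈ 33.29 ⇒ 33.
AQIs: Kathmandu=158, Salt Lake City=48, Mexico City=33. Sum = 158 + 48 + 33 = 239.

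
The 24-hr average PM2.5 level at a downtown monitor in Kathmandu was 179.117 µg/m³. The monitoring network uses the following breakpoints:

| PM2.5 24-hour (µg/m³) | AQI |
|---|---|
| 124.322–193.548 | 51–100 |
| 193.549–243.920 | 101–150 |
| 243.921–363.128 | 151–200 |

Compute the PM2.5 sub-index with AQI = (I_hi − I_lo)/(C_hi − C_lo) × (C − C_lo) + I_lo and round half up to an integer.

PM2.5 179.117: bracket 124.322–193.548 → index 51–100; slope 49/69.226, offset 54.795.
AQI = 51 + 49/69.226·54.795 ≈ 89.79 ⇒ 90.

90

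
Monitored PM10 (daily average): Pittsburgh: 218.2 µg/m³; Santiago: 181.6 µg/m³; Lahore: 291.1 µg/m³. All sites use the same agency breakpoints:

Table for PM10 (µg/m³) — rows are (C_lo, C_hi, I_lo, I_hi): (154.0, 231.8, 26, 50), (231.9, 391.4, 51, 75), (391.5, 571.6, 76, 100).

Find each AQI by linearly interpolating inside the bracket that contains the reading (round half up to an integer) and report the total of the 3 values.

141

Pittsburgh: 218.2 lies in 154.0–231.8, so I_lo=26, I_hi=50, C_lo=154.0, C_hi=231.8.
(50−26)/(231.8−154.0) × (218.2−154.0) + 26 = 24/77.8 × 64.2 + 26 ≈ 45.80 → 46.
Santiago: 181.6 lies in 154.0–231.8, so I_lo=26, I_hi=50, C_lo=154.0, C_hi=231.8.
(50−26)/(231.8−154.0) × (181.6−154.0) + 26 = 24/77.8 × 27.6 + 26 ≈ 34.51 → 35.
Lahore 291.1: bracket 231.9–391.4 → index 51–75; slope 24/159.5, offset 59.2.
AQI = 51 + 24/159.5·59.2 ≈ 59.91 ⇒ 60.
AQIs: Pittsburgh=46, Santiago=35, Lahore=60. Sum = 46 + 35 + 60 = 141.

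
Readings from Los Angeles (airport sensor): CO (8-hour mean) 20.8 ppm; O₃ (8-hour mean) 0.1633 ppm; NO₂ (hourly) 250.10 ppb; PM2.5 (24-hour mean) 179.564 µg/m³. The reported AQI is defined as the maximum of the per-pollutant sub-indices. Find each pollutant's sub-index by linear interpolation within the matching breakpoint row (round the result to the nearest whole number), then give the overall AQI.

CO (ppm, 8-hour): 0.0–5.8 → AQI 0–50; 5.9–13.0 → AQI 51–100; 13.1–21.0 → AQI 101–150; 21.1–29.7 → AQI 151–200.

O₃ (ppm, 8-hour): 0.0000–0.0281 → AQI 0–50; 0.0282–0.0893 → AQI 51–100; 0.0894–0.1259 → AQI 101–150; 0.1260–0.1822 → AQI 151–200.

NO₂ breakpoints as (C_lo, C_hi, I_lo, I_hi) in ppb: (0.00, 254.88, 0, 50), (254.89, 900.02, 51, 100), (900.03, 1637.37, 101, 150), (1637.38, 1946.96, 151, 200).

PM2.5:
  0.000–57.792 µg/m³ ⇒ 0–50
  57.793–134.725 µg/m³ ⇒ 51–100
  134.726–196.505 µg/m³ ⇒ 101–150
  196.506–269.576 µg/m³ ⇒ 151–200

184

CO: 20.8 ∈ [13.1, 21.0] ↔ index [101, 150].
101 + (20.8−13.1)·(150−101)/(21.0−13.1) = 101 + 7.7·49/7.9 ≈ 148.76, so AQI = 149.
O₃: row 0.1260–0.1822 (AQI 151–200). (200−151)·(0.1633−0.1260)/(0.1822−0.1260) + 151 = 49·0.0373/0.0562 + 151 ≈ 183.52 → 184.
NO₂: 250.10 ∈ [0.00, 254.88] ↔ index [0, 50].
0 + (250.10−0.00)·(50−0)/(254.88−0.00) = 0 + 250.10·50/254.88 ≈ 49.06, so AQI = 49.
PM2.5: 179.564 ∈ [134.726, 196.505] ↔ index [101, 150].
101 + (179.564−134.726)·(150−101)/(196.505−134.726) = 101 + 44.838·49/61.779 ≈ 136.56, so AQI = 137.
Sub-indices: CO→149, O₃→184, NO₂→49, PM2.5→137. Overall AQI = max = 184; dominant pollutant is O₃.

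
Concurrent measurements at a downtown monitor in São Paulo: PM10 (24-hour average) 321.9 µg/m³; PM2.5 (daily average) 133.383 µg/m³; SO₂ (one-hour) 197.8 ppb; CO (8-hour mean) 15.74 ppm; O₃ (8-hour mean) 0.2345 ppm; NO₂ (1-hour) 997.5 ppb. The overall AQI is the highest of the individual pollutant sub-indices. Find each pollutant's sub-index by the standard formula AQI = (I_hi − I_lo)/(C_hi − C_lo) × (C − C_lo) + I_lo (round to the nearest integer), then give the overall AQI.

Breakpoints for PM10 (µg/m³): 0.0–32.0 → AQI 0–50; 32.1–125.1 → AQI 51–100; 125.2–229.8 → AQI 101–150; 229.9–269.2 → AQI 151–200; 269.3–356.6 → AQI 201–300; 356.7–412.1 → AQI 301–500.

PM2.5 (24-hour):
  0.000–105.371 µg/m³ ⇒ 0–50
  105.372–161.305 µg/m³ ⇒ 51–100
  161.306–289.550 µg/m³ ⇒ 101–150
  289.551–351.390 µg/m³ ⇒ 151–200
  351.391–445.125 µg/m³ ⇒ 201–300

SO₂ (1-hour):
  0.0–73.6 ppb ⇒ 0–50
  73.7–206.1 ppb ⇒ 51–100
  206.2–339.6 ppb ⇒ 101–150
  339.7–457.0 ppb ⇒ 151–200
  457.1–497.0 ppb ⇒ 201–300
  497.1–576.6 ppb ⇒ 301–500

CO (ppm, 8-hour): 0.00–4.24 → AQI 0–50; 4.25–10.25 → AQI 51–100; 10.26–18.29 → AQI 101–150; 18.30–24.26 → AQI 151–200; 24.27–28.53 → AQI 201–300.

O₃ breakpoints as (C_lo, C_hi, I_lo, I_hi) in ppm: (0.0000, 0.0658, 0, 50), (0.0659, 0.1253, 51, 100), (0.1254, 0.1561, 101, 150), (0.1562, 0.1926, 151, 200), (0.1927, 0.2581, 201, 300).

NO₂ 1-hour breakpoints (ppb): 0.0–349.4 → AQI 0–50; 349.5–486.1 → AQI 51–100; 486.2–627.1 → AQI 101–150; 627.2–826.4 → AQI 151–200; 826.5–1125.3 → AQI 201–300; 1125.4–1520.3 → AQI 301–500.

PM10 321.9: bracket 269.3–356.6 → index 201–300; slope 99/87.3, offset 52.6.
AQI = 201 + 99/87.3·52.6 ≈ 260.65 ⇒ 261.
PM2.5: row 105.372–161.305 (AQI 51–100). (100−51)·(133.383−105.372)/(161.305−105.372) + 51 = 49·28.011/55.933 + 51 ≈ 75.54 → 76.
SO₂: row 73.7–206.1 (AQI 51–100). (100−51)·(197.8−73.7)/(206.1−73.7) + 51 = 49·124.1/132.4 + 51 ≈ 96.93 → 97.
CO 15.74: bracket 10.26–18.29 → index 101–150; slope 49/8.03, offset 5.48.
AQI = 101 + 49/8.03·5.48 ≈ 134.44 ⇒ 134.
O₃: row 0.1927–0.2581 (AQI 201–300). (300−201)·(0.2345−0.1927)/(0.2581−0.1927) + 201 = 99·0.0418/0.0654 + 201 ≈ 264.28 → 264.
NO₂: 997.5 lies in 826.5–1125.3, so I_lo=201, I_hi=300, C_lo=826.5, C_hi=1125.3.
(300−201)/(1125.3−826.5) × (997.5−826.5) + 201 = 99/298.8 × 171.0 + 201 ≈ 257.66 → 258.
Sub-indices: PM10→261, PM2.5→76, SO₂→97, CO→134, O₃→264, NO₂→258. Overall AQI = max = 264; dominant pollutant is O₃.

264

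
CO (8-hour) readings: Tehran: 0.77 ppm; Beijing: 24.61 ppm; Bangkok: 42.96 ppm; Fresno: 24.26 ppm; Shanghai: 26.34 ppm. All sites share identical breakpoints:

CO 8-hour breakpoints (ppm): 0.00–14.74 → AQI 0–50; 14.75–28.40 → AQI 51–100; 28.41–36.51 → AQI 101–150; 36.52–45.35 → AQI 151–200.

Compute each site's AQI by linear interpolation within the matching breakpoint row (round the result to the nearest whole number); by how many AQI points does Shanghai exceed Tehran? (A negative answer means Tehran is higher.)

90

Tehran: 0.77 lies in 0.00–14.74, so I_lo=0, I_hi=50, C_lo=0.00, C_hi=14.74.
(50−0)/(14.74−0.00) × (0.77−0.00) + 0 = 50/14.74 × 0.77 + 0 ≈ 2.61 → 3.
Beijing 24.61: bracket 14.75–28.40 → index 51–100; slope 49/13.65, offset 9.86.
AQI = 51 + 49/13.65·9.86 ≈ 86.39 ⇒ 86.
Bangkok: row 36.52–45.35 (AQI 151–200). (200−151)·(42.96−36.52)/(45.35−36.52) + 151 = 49·6.44/8.83 + 151 ≈ 186.74 → 187.
Fresno 24.26: bracket 14.75–28.40 → index 51–100; slope 49/13.65, offset 9.51.
AQI = 51 + 49/13.65·9.51 ≈ 85.14 ⇒ 85.
Shanghai: row 14.75–28.40 (AQI 51–100). (100−51)·(26.34−14.75)/(28.40−14.75) + 51 = 49·11.59/13.65 + 51 ≈ 92.61 → 93.
AQIs: Tehran=3, Beijing=86, Bangkok=187, Fresno=85, Shanghai=93. Shanghai (93) − Tehran (3) = 90.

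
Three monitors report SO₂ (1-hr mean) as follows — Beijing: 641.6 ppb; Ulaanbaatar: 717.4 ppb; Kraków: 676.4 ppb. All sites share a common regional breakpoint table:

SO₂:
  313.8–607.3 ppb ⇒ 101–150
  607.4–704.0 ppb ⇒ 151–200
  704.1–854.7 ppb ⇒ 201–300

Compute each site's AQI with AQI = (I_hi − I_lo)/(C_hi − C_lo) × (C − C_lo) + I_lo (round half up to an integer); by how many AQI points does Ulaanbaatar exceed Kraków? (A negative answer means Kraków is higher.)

24

Beijing: 641.6 lies in 607.4–704.0, so I_lo=151, I_hi=200, C_lo=607.4, C_hi=704.0.
(200−151)/(704.0−607.4) × (641.6−607.4) + 151 = 49/96.6 × 34.2 + 151 ≈ 168.35 → 168.
Ulaanbaatar: 717.4 lies in 704.1–854.7, so I_lo=201, I_hi=300, C_lo=704.1, C_hi=854.7.
(300−201)/(854.7−704.1) × (717.4−704.1) + 201 = 99/150.6 × 13.3 + 201 ≈ 209.74 → 210.
Kraków 676.4: bracket 607.4–704.0 → index 151–200; slope 49/96.6, offset 69.0.
AQI = 151 + 49/96.6·69.0 ≈ 186.00 ⇒ 186.
AQIs: Beijing=168, Ulaanbaatar=210, Kraków=186. Ulaanbaatar (210) − Kraków (186) = 24.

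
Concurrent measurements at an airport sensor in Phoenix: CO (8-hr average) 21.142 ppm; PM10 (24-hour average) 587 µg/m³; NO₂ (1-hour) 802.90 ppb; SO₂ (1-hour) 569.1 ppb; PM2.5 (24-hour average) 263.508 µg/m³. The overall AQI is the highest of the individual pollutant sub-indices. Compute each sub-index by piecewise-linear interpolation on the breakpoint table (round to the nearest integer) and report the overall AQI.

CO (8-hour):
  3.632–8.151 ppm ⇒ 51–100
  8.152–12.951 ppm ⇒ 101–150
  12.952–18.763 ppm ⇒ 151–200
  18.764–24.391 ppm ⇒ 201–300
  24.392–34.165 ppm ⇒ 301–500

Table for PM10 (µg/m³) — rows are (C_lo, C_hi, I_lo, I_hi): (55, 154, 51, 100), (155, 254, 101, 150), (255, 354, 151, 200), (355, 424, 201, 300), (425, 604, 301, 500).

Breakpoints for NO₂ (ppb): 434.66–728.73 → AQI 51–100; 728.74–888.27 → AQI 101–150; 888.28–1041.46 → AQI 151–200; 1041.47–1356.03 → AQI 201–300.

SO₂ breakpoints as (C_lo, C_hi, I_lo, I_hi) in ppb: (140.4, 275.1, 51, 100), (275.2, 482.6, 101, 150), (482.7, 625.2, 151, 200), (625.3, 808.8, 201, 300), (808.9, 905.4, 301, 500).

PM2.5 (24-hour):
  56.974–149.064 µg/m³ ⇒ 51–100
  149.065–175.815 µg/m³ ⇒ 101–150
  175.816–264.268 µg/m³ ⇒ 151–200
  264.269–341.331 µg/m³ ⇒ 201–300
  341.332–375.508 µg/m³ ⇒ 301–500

481

CO: row 18.764–24.391 (AQI 201–300). (300−201)·(21.142−18.764)/(24.391−18.764) + 201 = 99·2.378/5.627 + 201 ≈ 242.84 → 243.
PM10: 587 lies in 425–604, so I_lo=301, I_hi=500, C_lo=425, C_hi=604.
(500−301)/(604−425) × (587−425) + 301 = 199/179 × 162 + 301 ≈ 481.10 → 481.
NO₂: 802.90 ∈ [728.74, 888.27] ↔ index [101, 150].
101 + (802.90−728.74)·(150−101)/(888.27−728.74) = 101 + 74.16·49/159.53 ≈ 123.78, so AQI = 124.
SO₂ 569.1: bracket 482.7–625.2 → index 151–200; slope 49/142.5, offset 86.4.
AQI = 151 + 49/142.5·86.4 ≈ 180.71 ⇒ 181.
PM2.5: 263.508 lies in 175.816–264.268, so I_lo=151, I_hi=200, C_lo=175.816, C_hi=264.268.
(200−151)/(264.268−175.816) × (263.508−175.816) + 151 = 49/88.452 × 87.692 + 151 ≈ 199.58 → 200.
Sub-indices: CO→243, PM10→481, NO₂→124, SO₂→181, PM2.5→200. Overall AQI = max = 481; dominant pollutant is PM10.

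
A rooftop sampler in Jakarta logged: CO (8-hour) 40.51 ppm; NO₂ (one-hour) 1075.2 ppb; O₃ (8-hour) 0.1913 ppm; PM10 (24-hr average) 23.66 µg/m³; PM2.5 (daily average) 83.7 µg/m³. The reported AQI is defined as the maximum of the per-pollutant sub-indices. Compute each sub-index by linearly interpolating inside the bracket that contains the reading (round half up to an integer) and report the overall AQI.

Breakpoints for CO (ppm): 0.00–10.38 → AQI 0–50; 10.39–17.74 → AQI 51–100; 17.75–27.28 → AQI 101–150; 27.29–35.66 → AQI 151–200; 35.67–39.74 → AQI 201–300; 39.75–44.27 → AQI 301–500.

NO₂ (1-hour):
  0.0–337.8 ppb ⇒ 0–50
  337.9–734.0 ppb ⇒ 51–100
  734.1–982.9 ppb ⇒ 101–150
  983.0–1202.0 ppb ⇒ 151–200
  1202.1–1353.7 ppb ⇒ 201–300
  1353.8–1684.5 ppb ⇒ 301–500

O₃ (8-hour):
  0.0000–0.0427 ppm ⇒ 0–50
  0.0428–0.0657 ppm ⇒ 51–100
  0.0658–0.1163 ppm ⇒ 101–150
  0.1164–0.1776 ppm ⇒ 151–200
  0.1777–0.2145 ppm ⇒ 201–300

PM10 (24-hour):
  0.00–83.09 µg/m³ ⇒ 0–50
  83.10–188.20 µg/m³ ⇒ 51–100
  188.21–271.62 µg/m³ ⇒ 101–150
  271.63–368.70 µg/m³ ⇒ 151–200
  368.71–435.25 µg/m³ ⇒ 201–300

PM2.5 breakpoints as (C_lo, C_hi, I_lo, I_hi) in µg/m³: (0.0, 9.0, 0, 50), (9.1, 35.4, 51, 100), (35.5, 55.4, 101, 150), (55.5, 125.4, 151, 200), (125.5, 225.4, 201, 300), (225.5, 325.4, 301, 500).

334

CO: 40.51 ∈ [39.75, 44.27] ↔ index [301, 500].
301 + (40.51−39.75)·(500−301)/(44.27−39.75) = 301 + 0.76·199/4.52 ≈ 334.46, so AQI = 334.
NO₂ 1075.2: bracket 983.0–1202.0 → index 151–200; slope 49/219.0, offset 92.2.
AQI = 151 + 49/219.0·92.2 ≈ 171.63 ⇒ 172.
O₃: row 0.1777–0.2145 (AQI 201–300). (300−201)·(0.1913−0.1777)/(0.2145−0.1777) + 201 = 99·0.0136/0.0368 + 201 ≈ 237.59 → 238.
PM10: row 0.00–83.09 (AQI 0–50). (50−0)·(23.66−0.00)/(83.09−0.00) + 0 = 50·23.66/83.09 + 0 ≈ 14.24 → 14.
PM2.5: 83.7 ∈ [55.5, 125.4] ↔ index [151, 200].
151 + (83.7−55.5)·(200−151)/(125.4−55.5) = 151 + 28.2·49/69.9 ≈ 170.77, so AQI = 171.
Sub-indices: CO→334, NO₂→172, O₃→238, PM10→14, PM2.5→171. Overall AQI = max = 334; dominant pollutant is CO.
AQI 334: Hazardous.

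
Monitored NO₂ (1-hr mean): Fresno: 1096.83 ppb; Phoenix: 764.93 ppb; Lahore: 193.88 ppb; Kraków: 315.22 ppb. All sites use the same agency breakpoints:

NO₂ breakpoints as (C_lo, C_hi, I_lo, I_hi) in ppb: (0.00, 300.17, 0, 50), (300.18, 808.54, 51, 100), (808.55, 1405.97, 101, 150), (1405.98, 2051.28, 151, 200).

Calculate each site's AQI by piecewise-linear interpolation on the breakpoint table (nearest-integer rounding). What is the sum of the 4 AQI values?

305

Fresno: row 808.55–1405.97 (AQI 101–150). (150−101)·(1096.83−808.55)/(1405.97−808.55) + 101 = 49·288.28/597.42 + 101 ≈ 124.64 → 125.
Phoenix: 764.93 lies in 300.18–808.54, so I_lo=51, I_hi=100, C_lo=300.18, C_hi=808.54.
(100−51)/(808.54−300.18) × (764.93−300.18) + 51 = 49/508.36 × 464.75 + 51 ≈ 95.80 → 96.
Lahore: row 0.00–300.17 (AQI 0–50). (50−0)·(193.88−0.00)/(300.17−0.00) + 0 = 50·193.88/300.17 + 0 ≈ 32.30 → 32.
Kraków: 315.22 lies in 300.18–808.54, so I_lo=51, I_hi=100, C_lo=300.18, C_hi=808.54.
(100−51)/(808.54−300.18) × (315.22−300.18) + 51 = 49/508.36 × 15.04 + 51 ≈ 52.45 → 52.
AQIs: Fresno=125, Phoenix=96, Lahore=32, Kraków=52. Sum = 125 + 96 + 32 + 52 = 305.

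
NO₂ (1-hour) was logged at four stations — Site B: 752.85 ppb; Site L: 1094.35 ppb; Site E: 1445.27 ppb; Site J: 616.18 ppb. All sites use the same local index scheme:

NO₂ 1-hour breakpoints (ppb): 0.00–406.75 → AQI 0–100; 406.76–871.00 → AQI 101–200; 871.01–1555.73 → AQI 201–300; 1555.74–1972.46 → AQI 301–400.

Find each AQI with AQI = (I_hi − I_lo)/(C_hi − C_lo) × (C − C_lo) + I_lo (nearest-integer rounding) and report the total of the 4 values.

Site B: 752.85 lies in 406.76–871.00, so I_lo=101, I_hi=200, C_lo=406.76, C_hi=871.00.
(200−101)/(871.00−406.76) × (752.85−406.76) + 101 = 99/464.24 × 346.09 + 101 ≈ 174.80 → 175.
Site L: 1094.35 ∈ [871.01, 1555.73] ↔ index [201, 300].
201 + (1094.35−871.01)·(300−201)/(1555.73−871.01) = 201 + 223.34·99/684.72 ≈ 233.29, so AQI = 233.
Site E: row 871.01–1555.73 (AQI 201–300). (300−201)·(1445.27−871.01)/(1555.73−871.01) + 201 = 99·574.26/684.72 + 201 ≈ 284.03 → 284.
Site J: row 406.76–871.00 (AQI 101–200). (200−101)·(616.18−406.76)/(871.00−406.76) + 101 = 99·209.42/464.24 + 101 ≈ 145.66 → 146.
AQIs: Site B=175, Site L=233, Site E=284, Site J=146. Sum = 175 + 233 + 284 + 146 = 838.

838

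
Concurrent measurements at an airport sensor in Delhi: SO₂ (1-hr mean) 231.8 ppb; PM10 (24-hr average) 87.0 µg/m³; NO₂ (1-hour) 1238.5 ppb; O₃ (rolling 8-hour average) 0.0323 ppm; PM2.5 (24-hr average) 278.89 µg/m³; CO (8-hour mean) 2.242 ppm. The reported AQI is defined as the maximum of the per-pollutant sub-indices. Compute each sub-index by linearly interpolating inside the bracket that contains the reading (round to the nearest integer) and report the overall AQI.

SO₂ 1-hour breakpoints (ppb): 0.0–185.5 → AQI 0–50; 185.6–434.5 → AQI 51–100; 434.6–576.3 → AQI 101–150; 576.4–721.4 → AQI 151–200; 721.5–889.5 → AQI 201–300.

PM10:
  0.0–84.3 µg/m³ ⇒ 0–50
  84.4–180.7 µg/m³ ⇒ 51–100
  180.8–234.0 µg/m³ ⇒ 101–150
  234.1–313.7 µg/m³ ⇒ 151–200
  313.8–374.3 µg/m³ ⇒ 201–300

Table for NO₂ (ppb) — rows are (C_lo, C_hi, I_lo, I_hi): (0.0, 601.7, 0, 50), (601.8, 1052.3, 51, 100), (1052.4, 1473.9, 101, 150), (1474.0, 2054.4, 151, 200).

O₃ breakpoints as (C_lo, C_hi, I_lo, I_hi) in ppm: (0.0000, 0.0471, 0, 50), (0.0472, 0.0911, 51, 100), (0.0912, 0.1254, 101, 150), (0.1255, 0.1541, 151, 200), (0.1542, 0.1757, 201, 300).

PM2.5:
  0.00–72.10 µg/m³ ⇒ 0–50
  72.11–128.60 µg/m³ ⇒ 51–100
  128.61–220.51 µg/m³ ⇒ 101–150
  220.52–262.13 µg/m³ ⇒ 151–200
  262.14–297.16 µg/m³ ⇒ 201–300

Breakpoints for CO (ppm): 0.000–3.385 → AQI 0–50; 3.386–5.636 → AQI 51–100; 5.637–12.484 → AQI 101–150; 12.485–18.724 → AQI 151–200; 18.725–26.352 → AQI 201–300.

248

SO₂: 231.8 lies in 185.6–434.5, so I_lo=51, I_hi=100, C_lo=185.6, C_hi=434.5.
(100−51)/(434.5−185.6) × (231.8−185.6) + 51 = 49/248.9 × 46.2 + 51 ≈ 60.10 → 60.
PM10: row 84.4–180.7 (AQI 51–100). (100−51)·(87.0−84.4)/(180.7−84.4) + 51 = 49·2.6/96.3 + 51 ≈ 52.32 → 52.
NO₂ 1238.5: bracket 1052.4–1473.9 → index 101–150; slope 49/421.5, offset 186.1.
AQI = 101 + 49/421.5·186.1 ≈ 122.63 ⇒ 123.
O₃: row 0.0000–0.0471 (AQI 0–50). (50−0)·(0.0323−0.0000)/(0.0471−0.0000) + 0 = 50·0.0323/0.0471 + 0 ≈ 34.29 → 34.
PM2.5: row 262.14–297.16 (AQI 201–300). (300−201)·(278.89−262.14)/(297.16−262.14) + 201 = 99·16.75/35.02 + 201 ≈ 248.35 → 248.
CO 2.242: bracket 0.000–3.385 → index 0–50; slope 50/3.385, offset 2.242.
AQI = 0 + 50/3.385·2.242 ≈ 33.12 ⇒ 33.
Sub-indices: SO₂→60, PM10→52, NO₂→123, O₃→34, PM2.5→248, CO→33. Overall AQI = max = 248; dominant pollutant is PM2.5.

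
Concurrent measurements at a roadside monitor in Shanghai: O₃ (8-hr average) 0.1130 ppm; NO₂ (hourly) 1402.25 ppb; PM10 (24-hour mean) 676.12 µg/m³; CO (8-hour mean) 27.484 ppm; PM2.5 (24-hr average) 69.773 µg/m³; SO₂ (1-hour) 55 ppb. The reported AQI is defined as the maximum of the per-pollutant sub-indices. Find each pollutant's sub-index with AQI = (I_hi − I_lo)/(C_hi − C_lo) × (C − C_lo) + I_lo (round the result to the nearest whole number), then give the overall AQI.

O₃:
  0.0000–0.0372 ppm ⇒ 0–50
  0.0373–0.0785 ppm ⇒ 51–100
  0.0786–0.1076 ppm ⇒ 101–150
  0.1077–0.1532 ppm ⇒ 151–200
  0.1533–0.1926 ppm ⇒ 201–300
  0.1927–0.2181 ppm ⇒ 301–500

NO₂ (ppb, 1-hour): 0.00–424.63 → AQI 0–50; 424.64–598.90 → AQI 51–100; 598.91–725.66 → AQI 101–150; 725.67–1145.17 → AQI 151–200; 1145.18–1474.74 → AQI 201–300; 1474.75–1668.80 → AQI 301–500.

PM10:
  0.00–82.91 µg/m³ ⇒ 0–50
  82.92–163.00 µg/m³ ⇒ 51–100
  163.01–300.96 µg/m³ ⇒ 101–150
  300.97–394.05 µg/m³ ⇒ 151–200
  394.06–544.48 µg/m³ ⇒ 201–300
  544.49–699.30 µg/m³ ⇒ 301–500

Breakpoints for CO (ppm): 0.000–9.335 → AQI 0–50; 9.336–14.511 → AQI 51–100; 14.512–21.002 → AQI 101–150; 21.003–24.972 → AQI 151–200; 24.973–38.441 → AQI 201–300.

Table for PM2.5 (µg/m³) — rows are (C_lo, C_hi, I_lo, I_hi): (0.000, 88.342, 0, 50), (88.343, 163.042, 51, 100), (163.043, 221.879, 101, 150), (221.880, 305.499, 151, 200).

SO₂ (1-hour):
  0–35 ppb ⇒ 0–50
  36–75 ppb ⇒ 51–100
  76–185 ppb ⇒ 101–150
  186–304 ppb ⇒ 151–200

470

O₃: 0.1130 ∈ [0.1077, 0.1532] ↔ index [151, 200].
151 + (0.1130−0.1077)·(200−151)/(0.1532−0.1077) = 151 + 0.0053·49/0.0455 ≈ 156.71, so AQI = 157.
NO₂: row 1145.18–1474.74 (AQI 201–300). (300−201)·(1402.25−1145.18)/(1474.74−1145.18) + 201 = 99·257.07/329.56 + 201 ≈ 278.22 → 278.
PM10: 676.12 lies in 544.49–699.30, so I_lo=301, I_hi=500, C_lo=544.49, C_hi=699.30.
(500−301)/(699.30−544.49) × (676.12−544.49) + 301 = 199/154.81 × 131.63 + 301 ≈ 470.20 → 470.
CO: 27.484 ∈ [24.973, 38.441] ↔ index [201, 300].
201 + (27.484−24.973)·(300−201)/(38.441−24.973) = 201 + 2.511·99/13.468 ≈ 219.46, so AQI = 219.
PM2.5: 69.773 ∈ [0.000, 88.342] ↔ index [0, 50].
0 + (69.773−0.000)·(50−0)/(88.342−0.000) = 0 + 69.773·50/88.342 ≈ 39.49, so AQI = 39.
SO₂: row 36–75 (AQI 51–100). (100−51)·(55−36)/(75−36) + 51 = 49·19/39 + 51 ≈ 74.87 → 75.
Sub-indices: O₃→157, NO₂→278, PM10→470, CO→219, PM2.5→39, SO₂→75. Overall AQI = max = 470; dominant pollutant is PM10.
AQI 470: Hazardous.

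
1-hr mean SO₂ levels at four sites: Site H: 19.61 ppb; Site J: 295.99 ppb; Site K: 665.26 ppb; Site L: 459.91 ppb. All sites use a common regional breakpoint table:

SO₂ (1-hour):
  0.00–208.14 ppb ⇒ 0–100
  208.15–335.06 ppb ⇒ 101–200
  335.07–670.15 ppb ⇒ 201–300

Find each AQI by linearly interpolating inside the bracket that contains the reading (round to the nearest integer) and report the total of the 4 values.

Site H: 19.61 ∈ [0.00, 208.14] ↔ index [0, 100].
0 + (19.61−0.00)·(100−0)/(208.14−0.00) = 0 + 19.61·100/208.14 ≈ 9.42, so AQI = 9.
Site J: 295.99 lies in 208.15–335.06, so I_lo=101, I_hi=200, C_lo=208.15, C_hi=335.06.
(200−101)/(335.06−208.15) × (295.99−208.15) + 101 = 99/126.91 × 87.84 + 101 ≈ 169.52 → 170.
Site K: 665.26 ∈ [335.07, 670.15] ↔ index [201, 300].
201 + (665.26−335.07)·(300−201)/(670.15−335.07) = 201 + 330.19·99/335.08 ≈ 298.56, so AQI = 299.
Site L: 459.91 ∈ [335.07, 670.15] ↔ index [201, 300].
201 + (459.91−335.07)·(300−201)/(670.15−335.07) = 201 + 124.84·99/335.08 ≈ 237.88, so AQI = 238.
AQIs: Site H=9, Site J=170, Site K=299, Site L=238. Sum = 9 + 170 + 299 + 238 = 716.

716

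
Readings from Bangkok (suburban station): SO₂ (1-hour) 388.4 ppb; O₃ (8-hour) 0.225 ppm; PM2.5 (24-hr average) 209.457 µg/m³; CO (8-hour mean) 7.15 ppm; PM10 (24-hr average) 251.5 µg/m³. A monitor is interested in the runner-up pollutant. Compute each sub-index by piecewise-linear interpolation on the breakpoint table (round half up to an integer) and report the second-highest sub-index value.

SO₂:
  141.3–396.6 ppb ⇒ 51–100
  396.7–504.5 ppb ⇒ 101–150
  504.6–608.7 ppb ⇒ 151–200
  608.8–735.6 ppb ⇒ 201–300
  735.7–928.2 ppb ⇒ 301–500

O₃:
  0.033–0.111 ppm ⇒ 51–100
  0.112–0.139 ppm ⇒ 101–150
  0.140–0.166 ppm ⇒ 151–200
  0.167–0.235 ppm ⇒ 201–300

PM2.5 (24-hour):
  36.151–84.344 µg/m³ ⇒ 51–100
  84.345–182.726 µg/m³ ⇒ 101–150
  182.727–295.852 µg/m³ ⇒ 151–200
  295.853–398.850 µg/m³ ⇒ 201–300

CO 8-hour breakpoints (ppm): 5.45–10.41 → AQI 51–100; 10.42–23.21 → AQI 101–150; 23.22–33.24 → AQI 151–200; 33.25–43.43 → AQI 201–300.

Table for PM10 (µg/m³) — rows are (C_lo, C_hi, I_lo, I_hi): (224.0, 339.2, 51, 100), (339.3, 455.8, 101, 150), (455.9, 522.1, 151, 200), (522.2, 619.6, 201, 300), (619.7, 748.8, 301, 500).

163

SO₂: 388.4 lies in 141.3–396.6, so I_lo=51, I_hi=100, C_lo=141.3, C_hi=396.6.
(100−51)/(396.6−141.3) × (388.4−141.3) + 51 = 49/255.3 × 247.1 + 51 ≈ 98.43 → 98.
O₃: 0.225 lies in 0.167–0.235, so I_lo=201, I_hi=300, C_lo=0.167, C_hi=0.235.
(300−201)/(0.235−0.167) × (0.225−0.167) + 201 = 99/0.068 × 0.058 + 201 ≈ 285.44 → 285.
PM2.5 209.457: bracket 182.727–295.852 → index 151–200; slope 49/113.125, offset 26.730.
AQI = 151 + 49/113.125·26.730 ≈ 162.58 ⇒ 163.
CO: 7.15 lies in 5.45–10.41, so I_lo=51, I_hi=100, C_lo=5.45, C_hi=10.41.
(100−51)/(10.41−5.45) × (7.15−5.45) + 51 = 49/4.96 × 1.70 + 51 ≈ 67.79 → 68.
PM10 251.5: bracket 224.0–339.2 → index 51–100; slope 49/115.2, offset 27.5.
AQI = 51 + 49/115.2·27.5 ≈ 62.70 ⇒ 63.
Sub-indices: SO₂→98, O₃→285, PM2.5→163, CO→68, PM10→63. Ranked high→low: 285, 163, 98, 68, 63. Second-highest sub-index = 163.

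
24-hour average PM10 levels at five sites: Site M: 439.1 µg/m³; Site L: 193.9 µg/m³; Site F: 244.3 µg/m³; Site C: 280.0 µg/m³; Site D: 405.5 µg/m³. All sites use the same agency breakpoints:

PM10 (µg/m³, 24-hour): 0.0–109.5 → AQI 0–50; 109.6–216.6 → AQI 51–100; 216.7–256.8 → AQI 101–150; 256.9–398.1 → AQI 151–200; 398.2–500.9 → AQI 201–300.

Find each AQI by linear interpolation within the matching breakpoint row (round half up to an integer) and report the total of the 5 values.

832

Site M: 439.1 ∈ [398.2, 500.9] ↔ index [201, 300].
201 + (439.1−398.2)·(300−201)/(500.9−398.2) = 201 + 40.9·99/102.7 ≈ 240.43, so AQI = 240.
Site L: row 109.6–216.6 (AQI 51–100). (100−51)·(193.9−109.6)/(216.6−109.6) + 51 = 49·84.3/107.0 + 51 ≈ 89.60 → 90.
Site F: 244.3 lies in 216.7–256.8, so I_lo=101, I_hi=150, C_lo=216.7, C_hi=256.8.
(150−101)/(256.8−216.7) × (244.3−216.7) + 101 = 49/40.1 × 27.6 + 101 ≈ 134.73 → 135.
Site C 280.0: bracket 256.9–398.1 → index 151–200; slope 49/141.2, offset 23.1.
AQI = 151 + 49/141.2·23.1 ≈ 159.02 ⇒ 159.
Site D: 405.5 ∈ [398.2, 500.9] ↔ index [201, 300].
201 + (405.5−398.2)·(300−201)/(500.9−398.2) = 201 + 7.3·99/102.7 ≈ 208.04, so AQI = 208.
AQIs: Site M=240, Site L=90, Site F=135, Site C=159, Site D=208. Sum = 240 + 90 + 135 + 159 + 208 = 832.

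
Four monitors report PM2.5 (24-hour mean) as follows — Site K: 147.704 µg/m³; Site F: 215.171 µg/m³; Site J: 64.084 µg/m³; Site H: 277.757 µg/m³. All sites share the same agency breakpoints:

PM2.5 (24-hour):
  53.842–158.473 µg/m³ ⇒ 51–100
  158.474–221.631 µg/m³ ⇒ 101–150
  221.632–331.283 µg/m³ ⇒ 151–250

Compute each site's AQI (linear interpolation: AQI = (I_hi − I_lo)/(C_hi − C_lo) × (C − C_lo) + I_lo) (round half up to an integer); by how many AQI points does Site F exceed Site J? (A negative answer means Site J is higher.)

89

Site K: 147.704 lies in 53.842–158.473, so I_lo=51, I_hi=100, C_lo=53.842, C_hi=158.473.
(100−51)/(158.473−53.842) × (147.704−53.842) + 51 = 49/104.631 × 93.862 + 51 ≈ 94.96 → 95.
Site F: 215.171 ∈ [158.474, 221.631] ↔ index [101, 150].
101 + (215.171−158.474)·(150−101)/(221.631−158.474) = 101 + 56.697·49/63.157 ≈ 144.99, so AQI = 145.
Site J: 64.084 lies in 53.842–158.473, so I_lo=51, I_hi=100, C_lo=53.842, C_hi=158.473.
(100−51)/(158.473−53.842) × (64.084−53.842) + 51 = 49/104.631 × 10.242 + 51 ≈ 55.80 → 56.
Site H: row 221.632–331.283 (AQI 151–250). (250−151)·(277.757−221.632)/(331.283−221.632) + 151 = 99·56.125/109.651 + 151 ≈ 201.67 → 202.
AQIs: Site K=95, Site F=145, Site J=56, Site H=202. Site F (145) − Site J (56) = 89.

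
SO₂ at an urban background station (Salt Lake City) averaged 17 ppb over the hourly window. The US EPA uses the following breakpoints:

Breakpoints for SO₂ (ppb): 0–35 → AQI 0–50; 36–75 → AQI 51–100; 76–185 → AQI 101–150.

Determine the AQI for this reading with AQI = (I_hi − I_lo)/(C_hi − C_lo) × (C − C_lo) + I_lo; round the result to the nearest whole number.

SO₂: 17 lies in 0–35, so I_lo=0, I_hi=50, C_lo=0, C_hi=35.
(50−0)/(35−0) × (17−0) + 0 = 50/35 × 17 + 0 ≈ 24.29 → 24.
AQI 24 falls in the Good category.

24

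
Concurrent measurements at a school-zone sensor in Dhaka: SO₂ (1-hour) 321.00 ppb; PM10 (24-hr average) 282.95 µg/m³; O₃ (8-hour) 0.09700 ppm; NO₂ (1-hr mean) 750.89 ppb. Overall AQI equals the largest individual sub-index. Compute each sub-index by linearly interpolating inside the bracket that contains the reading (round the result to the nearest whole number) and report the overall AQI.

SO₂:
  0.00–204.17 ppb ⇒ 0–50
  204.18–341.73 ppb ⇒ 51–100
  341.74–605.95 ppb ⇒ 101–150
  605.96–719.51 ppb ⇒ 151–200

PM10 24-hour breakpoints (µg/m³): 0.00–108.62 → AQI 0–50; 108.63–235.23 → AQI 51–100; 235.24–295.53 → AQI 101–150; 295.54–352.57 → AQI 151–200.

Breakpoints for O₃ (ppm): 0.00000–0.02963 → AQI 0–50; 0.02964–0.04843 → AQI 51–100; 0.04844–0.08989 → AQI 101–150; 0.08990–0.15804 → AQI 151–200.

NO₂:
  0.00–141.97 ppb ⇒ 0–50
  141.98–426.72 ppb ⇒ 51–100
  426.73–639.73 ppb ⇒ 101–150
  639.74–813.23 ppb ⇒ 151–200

182

SO₂: 321.00 lies in 204.18–341.73, so I_lo=51, I_hi=100, C_lo=204.18, C_hi=341.73.
(100−51)/(341.73−204.18) × (321.00−204.18) + 51 = 49/137.55 × 116.82 + 51 ≈ 92.62 → 93.
PM10: 282.95 lies in 235.24–295.53, so I_lo=101, I_hi=150, C_lo=235.24, C_hi=295.53.
(150−101)/(295.53−235.24) × (282.95−235.24) + 101 = 49/60.29 × 47.71 + 101 ≈ 139.78 → 140.
O₃: 0.09700 lies in 0.08990–0.15804, so I_lo=151, I_hi=200, C_lo=0.08990, C_hi=0.15804.
(200−151)/(0.15804−0.08990) × (0.09700−0.08990) + 151 = 49/0.06814 × 0.00710 + 151 ≈ 156.11 → 156.
NO₂: 750.89 ∈ [639.74, 813.23] ↔ index [151, 200].
151 + (750.89−639.74)·(200−151)/(813.23−639.74) = 151 + 111.15·49/173.49 ≈ 182.39, so AQI = 182.
Sub-indices: SO₂→93, PM10→140, O₃→156, NO₂→182. Overall AQI = max = 182; dominant pollutant is NO₂.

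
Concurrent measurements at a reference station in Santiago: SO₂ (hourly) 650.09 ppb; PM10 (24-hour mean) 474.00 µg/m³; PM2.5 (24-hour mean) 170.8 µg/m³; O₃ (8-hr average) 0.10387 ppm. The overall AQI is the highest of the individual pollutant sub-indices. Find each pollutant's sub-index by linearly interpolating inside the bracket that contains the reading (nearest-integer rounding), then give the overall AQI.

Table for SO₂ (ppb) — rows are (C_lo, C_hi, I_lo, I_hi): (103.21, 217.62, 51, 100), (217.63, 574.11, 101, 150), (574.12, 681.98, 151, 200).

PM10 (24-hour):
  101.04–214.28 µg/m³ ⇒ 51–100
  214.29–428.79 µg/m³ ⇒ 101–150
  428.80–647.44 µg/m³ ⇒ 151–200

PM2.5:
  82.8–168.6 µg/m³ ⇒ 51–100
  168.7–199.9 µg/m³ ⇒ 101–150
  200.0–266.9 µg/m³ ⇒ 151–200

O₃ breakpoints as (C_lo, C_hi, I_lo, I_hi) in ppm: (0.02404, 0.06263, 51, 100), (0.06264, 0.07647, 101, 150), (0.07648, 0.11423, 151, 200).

SO₂: 650.09 lies in 574.12–681.98, so I_lo=151, I_hi=200, C_lo=574.12, C_hi=681.98.
(200−151)/(681.98−574.12) × (650.09−574.12) + 151 = 49/107.86 × 75.97 + 151 ≈ 185.51 → 186.
PM10: row 428.80–647.44 (AQI 151–200). (200−151)·(474.00−428.80)/(647.44−428.80) + 151 = 49·45.20/218.64 + 151 ≈ 161.13 → 161.
PM2.5: 170.8 lies in 168.7–199.9, so I_lo=101, I_hi=150, C_lo=168.7, C_hi=199.9.
(150−101)/(199.9−168.7) × (170.8−168.7) + 101 = 49/31.2 × 2.1 + 101 ≈ 104.30 → 104.
O₃: row 0.07648–0.11423 (AQI 151–200). (200−151)·(0.10387−0.07648)/(0.11423−0.07648) + 151 = 49·0.02739/0.03775 + 151 ≈ 186.55 → 187.
Sub-indices: SO₂→186, PM10→161, PM2.5→104, O₃→187. Overall AQI = max = 187; dominant pollutant is O₃.

187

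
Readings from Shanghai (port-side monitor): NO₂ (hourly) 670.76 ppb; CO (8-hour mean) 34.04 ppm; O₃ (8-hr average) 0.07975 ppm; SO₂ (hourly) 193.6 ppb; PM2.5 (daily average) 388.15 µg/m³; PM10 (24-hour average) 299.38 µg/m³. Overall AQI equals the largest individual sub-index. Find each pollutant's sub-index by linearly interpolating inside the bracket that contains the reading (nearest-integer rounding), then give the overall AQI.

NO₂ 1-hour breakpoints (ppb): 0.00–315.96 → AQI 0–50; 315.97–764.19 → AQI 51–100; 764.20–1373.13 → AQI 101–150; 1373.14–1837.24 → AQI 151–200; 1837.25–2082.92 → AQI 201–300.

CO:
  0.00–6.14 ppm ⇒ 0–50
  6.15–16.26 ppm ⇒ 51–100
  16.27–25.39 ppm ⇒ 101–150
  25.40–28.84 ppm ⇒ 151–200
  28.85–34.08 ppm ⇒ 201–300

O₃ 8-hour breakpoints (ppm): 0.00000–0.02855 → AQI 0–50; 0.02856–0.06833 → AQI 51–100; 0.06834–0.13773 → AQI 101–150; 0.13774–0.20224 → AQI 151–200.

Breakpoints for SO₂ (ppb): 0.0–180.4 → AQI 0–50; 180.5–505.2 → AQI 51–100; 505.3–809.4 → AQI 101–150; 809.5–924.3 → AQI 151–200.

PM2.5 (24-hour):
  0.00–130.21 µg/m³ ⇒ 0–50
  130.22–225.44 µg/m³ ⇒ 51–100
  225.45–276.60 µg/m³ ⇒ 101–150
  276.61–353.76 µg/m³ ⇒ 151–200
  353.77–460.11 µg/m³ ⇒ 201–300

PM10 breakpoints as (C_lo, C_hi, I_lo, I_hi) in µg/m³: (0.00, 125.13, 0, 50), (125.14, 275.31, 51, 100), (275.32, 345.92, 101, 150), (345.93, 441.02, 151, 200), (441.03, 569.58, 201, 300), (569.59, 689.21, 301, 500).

NO₂: row 315.97–764.19 (AQI 51–100). (100−51)·(670.76−315.97)/(764.19−315.97) + 51 = 49·354.79/448.22 + 51 ≈ 89.79 → 90.
CO: 34.04 lies in 28.85–34.08, so I_lo=201, I_hi=300, C_lo=28.85, C_hi=34.08.
(300−201)/(34.08−28.85) × (34.04−28.85) + 201 = 99/5.23 × 5.19 + 201 ≈ 299.24 → 299.
O₃: row 0.06834–0.13773 (AQI 101–150). (150−101)·(0.07975−0.06834)/(0.13773−0.06834) + 101 = 49·0.01141/0.06939 + 101 ≈ 109.06 → 109.
SO₂: 193.6 ∈ [180.5, 505.2] ↔ index [51, 100].
51 + (193.6−180.5)·(100−51)/(505.2−180.5) = 51 + 13.1·49/324.7 ≈ 52.98, so AQI = 53.
PM2.5: 388.15 lies in 353.77–460.11, so I_lo=201, I_hi=300, C_lo=353.77, C_hi=460.11.
(300−201)/(460.11−353.77) × (388.15−353.77) + 201 = 99/106.34 × 34.38 + 201 ≈ 233.01 → 233.
PM10: 299.38 ∈ [275.32, 345.92] ↔ index [101, 150].
101 + (299.38−275.32)·(150−101)/(345.92−275.32) = 101 + 24.06·49/70.60 ≈ 117.70, so AQI = 118.
Sub-indices: NO₂→90, CO→299, O₃→109, SO₂→53, PM2.5→233, PM10→118. Overall AQI = max = 299; dominant pollutant is CO.
AQI 299: Very Unhealthy.

299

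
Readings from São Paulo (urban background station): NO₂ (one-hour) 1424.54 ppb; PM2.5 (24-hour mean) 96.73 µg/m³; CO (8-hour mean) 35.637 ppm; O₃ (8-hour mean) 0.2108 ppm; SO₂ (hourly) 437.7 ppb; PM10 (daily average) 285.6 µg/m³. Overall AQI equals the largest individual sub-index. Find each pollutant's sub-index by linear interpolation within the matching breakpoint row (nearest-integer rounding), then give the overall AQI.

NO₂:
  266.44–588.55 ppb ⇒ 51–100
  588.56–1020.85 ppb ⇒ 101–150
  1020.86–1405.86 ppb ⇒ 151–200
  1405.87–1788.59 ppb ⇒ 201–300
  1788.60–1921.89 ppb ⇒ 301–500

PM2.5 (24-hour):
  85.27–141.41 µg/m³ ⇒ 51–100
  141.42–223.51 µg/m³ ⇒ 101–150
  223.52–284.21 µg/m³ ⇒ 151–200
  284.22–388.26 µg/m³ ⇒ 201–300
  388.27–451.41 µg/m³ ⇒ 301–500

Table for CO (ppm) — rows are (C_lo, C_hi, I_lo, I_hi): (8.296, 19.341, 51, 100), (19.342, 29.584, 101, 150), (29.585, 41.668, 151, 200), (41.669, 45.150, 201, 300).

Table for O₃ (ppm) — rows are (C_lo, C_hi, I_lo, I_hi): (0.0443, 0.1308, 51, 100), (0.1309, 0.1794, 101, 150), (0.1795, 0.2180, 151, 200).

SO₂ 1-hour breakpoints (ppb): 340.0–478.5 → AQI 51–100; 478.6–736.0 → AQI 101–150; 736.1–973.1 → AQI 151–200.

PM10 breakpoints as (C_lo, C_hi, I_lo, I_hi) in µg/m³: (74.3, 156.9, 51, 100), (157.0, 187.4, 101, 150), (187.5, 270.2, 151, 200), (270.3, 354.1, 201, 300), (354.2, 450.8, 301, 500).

NO₂: 1424.54 lies in 1405.87–1788.59, so I_lo=201, I_hi=300, C_lo=1405.87, C_hi=1788.59.
(300−201)/(1788.59−1405.87) × (1424.54−1405.87) + 201 = 99/382.72 × 18.67 + 201 ≈ 205.83 → 206.
PM2.5: 96.73 ∈ [85.27, 141.41] ↔ index [51, 100].
51 + (96.73−85.27)·(100−51)/(141.41−85.27) = 51 + 11.46·49/56.14 ≈ 61.00, so AQI = 61.
CO: 35.637 lies in 29.585–41.668, so I_lo=151, I_hi=200, C_lo=29.585, C_hi=41.668.
(200−151)/(41.668−29.585) × (35.637−29.585) + 151 = 49/12.083 × 6.052 + 151 ≈ 175.54 → 176.
O₃: 0.2108 lies in 0.1795–0.2180, so I_lo=151, I_hi=200, C_lo=0.1795, C_hi=0.2180.
(200−151)/(0.2180−0.1795) × (0.2108−0.1795) + 151 = 49/0.0385 × 0.0313 + 151 ≈ 190.84 → 191.
SO₂: 437.7 lies in 340.0–478.5, so I_lo=51, I_hi=100, C_lo=340.0, C_hi=478.5.
(100−51)/(478.5−340.0) × (437.7−340.0) + 51 = 49/138.5 × 97.7 + 51 ≈ 85.57 → 86.
PM10: 285.6 ∈ [270.3, 354.1] ↔ index [201, 300].
201 + (285.6−270.3)·(300−201)/(354.1−270.3) = 201 + 15.3·99/83.8 ≈ 219.08, so AQI = 219.
Sub-indices: NO₂→206, PM2.5→61, CO→176, O₃→191, SO₂→86, PM10→219. Overall AQI = max = 219; dominant pollutant is PM10.

219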